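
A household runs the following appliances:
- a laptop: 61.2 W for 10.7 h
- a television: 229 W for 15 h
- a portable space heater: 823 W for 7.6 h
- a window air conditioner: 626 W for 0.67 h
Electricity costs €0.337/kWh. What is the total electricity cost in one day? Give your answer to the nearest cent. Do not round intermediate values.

laptop: 61.2 W × 10.7 h = 655 Wh = 0.6548 kWh
television: 229 W × 15 h = 3,435 Wh = 3.435 kWh
portable space heater: 823 W × 7.6 h = 6,255 Wh = 6.255 kWh
window air conditioner: 626 W × 0.67 h = 419 Wh = 0.4194 kWh
Total energy = 0.6548 + 3.435 + 6.255 + 0.4194 = 10.76 kWh
Cost = 10.76 kWh × €0.337 = €3.63

€3.63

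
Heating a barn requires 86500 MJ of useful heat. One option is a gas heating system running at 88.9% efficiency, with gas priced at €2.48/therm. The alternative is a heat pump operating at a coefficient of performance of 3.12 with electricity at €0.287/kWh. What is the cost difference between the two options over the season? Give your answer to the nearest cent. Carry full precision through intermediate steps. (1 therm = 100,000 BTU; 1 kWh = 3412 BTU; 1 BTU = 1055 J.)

Heat load = 86500 MJ = 86,500,000,000 J / 1055 = 81,990,521 BTU
Gas: input = 81,990,521 / 0.889 = 92,227,808 BTU = 922.3 therm → 922.3 × €2.48 = €2,287.25
Heat pump: 81,990,521 BTU / 3412 = 24,030 kWh heat; / 3.12 = 7,702 kWh in → × €0.287 = €2,210.46
Difference = |€2,287.25 − €2,210.46| = €76.79

€76.79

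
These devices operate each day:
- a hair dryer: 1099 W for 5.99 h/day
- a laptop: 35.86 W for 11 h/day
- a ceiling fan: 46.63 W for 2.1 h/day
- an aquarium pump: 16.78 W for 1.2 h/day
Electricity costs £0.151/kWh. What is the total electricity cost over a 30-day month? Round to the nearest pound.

hair dryer: 1099 W × 5.99 h × 30 d = 197,490 Wh = 197.5 kWh
laptop: 35.86 W × 11 h × 30 d = 11,834 Wh = 11.83 kWh
ceiling fan: 46.63 W × 2.1 h × 30 d = 2,938 Wh = 2.938 kWh
aquarium pump: 16.78 W × 1.2 h × 30 d = 604 Wh = 0.6041 kWh
Total energy = 197.5 + 11.83 + 2.938 + 0.6041 = 212.9 kWh
Cost = 212.9 kWh × £0.151 = £32.14 ≈ £32

£32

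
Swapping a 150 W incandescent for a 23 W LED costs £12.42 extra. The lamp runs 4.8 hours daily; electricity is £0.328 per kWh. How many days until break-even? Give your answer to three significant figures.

Power saved = 150 − 23 = 127 W
Daily energy saved = 127 W × 4.8 h = 609.6 Wh = 0.6096 kWh
Daily savings = 0.6096 × £0.328 = £0.1999
Payback = £12.42 / £0.1999 per day = 62.12 days

62.1 days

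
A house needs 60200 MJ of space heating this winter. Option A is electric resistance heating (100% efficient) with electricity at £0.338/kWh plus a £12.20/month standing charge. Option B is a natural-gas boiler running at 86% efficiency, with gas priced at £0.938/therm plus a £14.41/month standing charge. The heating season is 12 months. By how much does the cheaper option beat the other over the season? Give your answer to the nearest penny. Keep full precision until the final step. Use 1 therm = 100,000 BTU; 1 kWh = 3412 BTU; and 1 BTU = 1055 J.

£5003.76

Heat load = 60200 MJ = 60,200,000,000 J / 1055 = 57,061,611 BTU
Gas: input = 57,061,611 / 0.86 = 66,350,711 BTU = 663.5 therm → 663.5 × £0.938 = £622.37; + 12 × £14.41 standing = £795.29
Electric: 57,061,611 BTU / 3412 = 16,720 kWh → × £0.338 = £5,652.64; + 12 × £12.20 standing = £5,799.04
Difference = |£795.29 − £5,799.04| = £5,003.76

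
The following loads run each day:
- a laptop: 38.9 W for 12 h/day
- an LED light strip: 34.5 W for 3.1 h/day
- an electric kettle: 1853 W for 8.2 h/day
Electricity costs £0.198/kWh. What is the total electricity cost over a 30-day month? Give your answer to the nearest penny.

laptop: 38.9 W × 12 h × 30 d = 14,004 Wh = 14 kWh
LED light strip: 34.5 W × 3.1 h × 30 d = 3,208 Wh = 3.208 kWh
electric kettle: 1853 W × 8.2 h × 30 d = 455,838 Wh = 455.8 kWh
Total energy = 14 + 3.208 + 455.8 = 473.1 kWh
Cost = 473.1 kWh × £0.198 = £93.66

£93.66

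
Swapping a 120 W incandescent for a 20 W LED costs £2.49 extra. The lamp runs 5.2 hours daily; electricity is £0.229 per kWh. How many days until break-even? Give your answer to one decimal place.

20.9 days

Power saved = 120 − 20 = 100 W
Daily energy saved = 100 W × 5.2 h = 520 Wh = 0.52 kWh
Daily savings = 0.52 × £0.229 = £0.1191
Payback = £2.49 / £0.1191 per day = 20.91 days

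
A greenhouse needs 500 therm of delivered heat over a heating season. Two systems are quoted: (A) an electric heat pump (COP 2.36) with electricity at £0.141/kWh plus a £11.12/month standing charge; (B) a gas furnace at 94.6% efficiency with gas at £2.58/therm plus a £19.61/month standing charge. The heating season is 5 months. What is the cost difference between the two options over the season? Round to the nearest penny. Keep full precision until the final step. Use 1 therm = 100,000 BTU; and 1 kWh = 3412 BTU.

£530.56

Heat load = 500 therm × 100,000 = 50,000,000 BTU
Gas: input = 50,000,000 / 0.946 = 52,854,123 BTU = 528.5 therm → 528.5 × £2.58 = £1,363.64; + 5 × £19.61 standing = £1,461.69
Heat pump: 50,000,000 BTU / 3412 = 14,650 kWh heat; / 2.36 = 6,209 kWh in → × £0.141 = £875.52; + 5 × £11.12 standing = £931.12
Difference = |£1,461.69 − £931.12| = £530.56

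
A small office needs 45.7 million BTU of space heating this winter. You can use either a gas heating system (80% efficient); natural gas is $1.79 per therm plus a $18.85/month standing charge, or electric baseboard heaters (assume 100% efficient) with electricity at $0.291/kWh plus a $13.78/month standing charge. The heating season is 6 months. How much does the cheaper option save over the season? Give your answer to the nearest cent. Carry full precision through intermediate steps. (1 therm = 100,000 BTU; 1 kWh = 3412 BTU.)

Heat load = 45.7 × 10⁶ BTU = 45,700,000 BTU
Gas: input = 45,700,000 / 0.80 = 57,125,000 BTU = 571.2 therm → 571.2 × $1.79 = $1,022.54; + 6 × $18.85 standing = $1,135.64
Electric: 45,700,000 BTU / 3412 = 13,390 kWh → × $0.291 = $3,897.63; + 6 × $13.78 standing = $3,980.31
Difference = |$1,135.64 − $3,980.31| = $2,844.67

$2844.67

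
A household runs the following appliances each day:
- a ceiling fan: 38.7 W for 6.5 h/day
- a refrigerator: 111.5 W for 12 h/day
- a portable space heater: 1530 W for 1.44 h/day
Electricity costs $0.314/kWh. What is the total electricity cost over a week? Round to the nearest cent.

ceiling fan: 38.7 W × 6.5 h × 7 d = 1,761 Wh = 1.761 kWh
refrigerator: 111.5 W × 12 h × 7 d = 9,366 Wh = 9.366 kWh
portable space heater: 1530 W × 1.44 h × 7 d = 15,422 Wh = 15.42 kWh
Total energy = 1.761 + 9.366 + 15.42 = 26.55 kWh
Cost = 26.55 kWh × $0.314 = $8.34

$8.34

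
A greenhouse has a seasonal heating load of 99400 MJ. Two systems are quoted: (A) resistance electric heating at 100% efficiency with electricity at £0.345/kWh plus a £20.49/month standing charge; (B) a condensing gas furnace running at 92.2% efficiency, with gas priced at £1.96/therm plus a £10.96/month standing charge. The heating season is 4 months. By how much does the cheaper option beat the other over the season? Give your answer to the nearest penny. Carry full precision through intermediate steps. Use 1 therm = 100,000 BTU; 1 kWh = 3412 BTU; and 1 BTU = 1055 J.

Heat load = 99400 MJ = 99,400,000,000 J / 1055 = 94,218,009 BTU
Gas: input = 94,218,009 / 0.922 = 102,188,730 BTU = 1,022 therm → 1,022 × £1.96 = £2,002.90; + 4 × £10.96 standing = £2,046.74
Electric: 94,218,009 BTU / 3412 = 27,610 kWh → × £0.345 = £9,526.73; + 4 × £20.49 standing = £9,608.69
Difference = |£2,046.74 − £9,608.69| = £7,561.95

£7561.95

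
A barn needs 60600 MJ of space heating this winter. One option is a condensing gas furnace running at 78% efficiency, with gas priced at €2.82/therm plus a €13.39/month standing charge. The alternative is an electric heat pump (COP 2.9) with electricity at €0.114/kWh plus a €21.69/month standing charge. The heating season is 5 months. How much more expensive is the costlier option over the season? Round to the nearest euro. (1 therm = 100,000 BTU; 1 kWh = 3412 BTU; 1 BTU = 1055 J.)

Heat load = 60600 MJ = 60,600,000,000 J / 1055 = 57,440,758 BTU
Gas: input = 57,440,758 / 0.78 = 73,641,998 BTU = 736.4 therm → 736.4 × €2.82 = €2,076.70; + 5 × €13.39 standing = €2,143.65
Heat pump: 57,440,758 BTU / 3412 = 16,830 kWh heat; / 2.9 = 5,805 kWh in → × €0.114 = €661.79; + 5 × €21.69 standing = €770.24
Difference = |€2,143.65 − €770.24| = €1,373.42 ≈ €1373

€1373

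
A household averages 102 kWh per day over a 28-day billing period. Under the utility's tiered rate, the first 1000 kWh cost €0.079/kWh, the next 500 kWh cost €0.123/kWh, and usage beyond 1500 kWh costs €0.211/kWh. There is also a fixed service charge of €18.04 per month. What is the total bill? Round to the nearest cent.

Usage = 102 kWh/day × 28 days = 2856 kWh
First 1000 kWh × €0.079 = €79.00
Next 500 kWh × €0.123 = €61.50
Remaining 1356 kWh × €0.211 = €286.12
Energy charge = €426.62; + service €18.04 = €444.66

€444.66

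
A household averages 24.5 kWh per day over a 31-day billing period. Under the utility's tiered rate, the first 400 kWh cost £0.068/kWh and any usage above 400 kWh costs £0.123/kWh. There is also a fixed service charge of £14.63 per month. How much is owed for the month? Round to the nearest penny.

Usage = 24.5 kWh/day × 31 days = 759.5 kWh
First 400 kWh × £0.068 = £27.20
Remaining 359.5 kWh × £0.123 = £44.22
Energy charge = £71.42; + service £14.63 = £86.05

£86.05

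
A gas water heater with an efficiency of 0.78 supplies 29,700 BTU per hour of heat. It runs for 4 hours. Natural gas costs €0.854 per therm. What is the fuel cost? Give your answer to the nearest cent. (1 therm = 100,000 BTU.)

Heat delivered = 29,700 BTU/h × 4 h = 118,800 BTU
Gas input = 118,800 / 0.78 = 152,308 BTU
= 152,308 / 100,000 = 1.523 therm
Cost = 1.523 × €0.854/therm = €1.30

€1.30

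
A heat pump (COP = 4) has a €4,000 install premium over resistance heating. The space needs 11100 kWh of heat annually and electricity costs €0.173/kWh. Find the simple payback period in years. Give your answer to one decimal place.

2.8 years

Resistance: 11100 kWh × €0.173 = €1,920.30/yr
Heat pump: 11100 / 4 = 2775 kWh in → × €0.173 = €480.07/yr
Annual savings = €1,440.22
Payback = €4,000 / €1,440.22 = 2.78 years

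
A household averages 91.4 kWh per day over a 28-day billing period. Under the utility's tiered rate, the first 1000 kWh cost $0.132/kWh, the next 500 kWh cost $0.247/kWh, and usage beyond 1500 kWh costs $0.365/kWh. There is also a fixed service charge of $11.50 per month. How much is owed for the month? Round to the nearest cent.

$653.61

Usage = 91.4 kWh/day × 28 days = 2559.2 kWh
First 1000 kWh × $0.132 = $132.00
Next 500 kWh × $0.247 = $123.50
Remaining 1059.2 kWh × $0.365 = $386.61
Energy charge = $642.11; + service $11.50 = $653.61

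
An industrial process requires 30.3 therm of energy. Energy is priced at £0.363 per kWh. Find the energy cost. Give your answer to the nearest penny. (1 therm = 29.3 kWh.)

30.3 therm × (29.3 kWh/therm) = 887.8 kWh
Cost = 887.8 kWh × £0.363/kWh = £322.27

£322.27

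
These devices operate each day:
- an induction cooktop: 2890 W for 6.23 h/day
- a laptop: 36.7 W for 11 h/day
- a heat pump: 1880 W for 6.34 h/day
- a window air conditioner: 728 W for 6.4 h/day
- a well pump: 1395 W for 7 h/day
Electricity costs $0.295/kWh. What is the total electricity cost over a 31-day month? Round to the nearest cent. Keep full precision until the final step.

induction cooktop: 2890 W × 6.23 h × 31 d = 558,146 Wh = 558.1 kWh
laptop: 36.7 W × 11 h × 31 d = 12,515 Wh = 12.51 kWh
heat pump: 1880 W × 6.34 h × 31 d = 369,495 Wh = 369.5 kWh
window air conditioner: 728 W × 6.4 h × 31 d = 144,435 Wh = 144.4 kWh
well pump: 1395 W × 7 h × 31 d = 302,715 Wh = 302.7 kWh
Total energy = 558.1 + 12.51 + 369.5 + 144.4 + 302.7 = 1,387 kWh
Cost = 1,387 kWh × $0.295 = $409.26

$409.26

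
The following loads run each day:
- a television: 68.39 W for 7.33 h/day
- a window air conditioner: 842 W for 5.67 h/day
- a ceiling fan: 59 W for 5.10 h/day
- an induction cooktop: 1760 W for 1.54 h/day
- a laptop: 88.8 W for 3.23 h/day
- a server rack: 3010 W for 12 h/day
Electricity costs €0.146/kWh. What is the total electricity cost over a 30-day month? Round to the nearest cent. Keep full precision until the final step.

television: 68.39 W × 7.33 h × 30 d = 15,039 Wh = 15.04 kWh
window air conditioner: 842 W × 5.67 h × 30 d = 143,224 Wh = 143.2 kWh
ceiling fan: 59 W × 5.10 h × 30 d = 9,027 Wh = 9.027 kWh
induction cooktop: 1760 W × 1.54 h × 30 d = 81,312 Wh = 81.31 kWh
laptop: 88.8 W × 3.23 h × 30 d = 8,605 Wh = 8.605 kWh
server rack: 3010 W × 12 h × 30 d = 1,083,600 Wh = 1,084 kWh
Total energy = 15.04 + 143.2 + 9.027 + 81.31 + 8.605 + 1,084 = 1,341 kWh
Cost = 1,341 kWh × €0.146 = €195.76

€195.76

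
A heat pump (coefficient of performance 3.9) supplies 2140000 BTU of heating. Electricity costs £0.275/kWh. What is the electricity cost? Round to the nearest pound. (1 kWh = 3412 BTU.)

£44

Heat delivered = 2,140,000 BTU / 3412 = 627.2 kWh
Electrical input = 627.2 kWh / 3.9 = 160.8 kWh
Cost = 160.8 × £0.275/kWh = £44.23 ≈ £44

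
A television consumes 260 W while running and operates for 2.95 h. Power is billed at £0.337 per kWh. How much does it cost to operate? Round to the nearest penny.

£0.26

Energy = 260 W × 2.95 h = 767 Wh = 0.767 kWh
Cost = 0.767 kWh × £0.337/kWh = £0.26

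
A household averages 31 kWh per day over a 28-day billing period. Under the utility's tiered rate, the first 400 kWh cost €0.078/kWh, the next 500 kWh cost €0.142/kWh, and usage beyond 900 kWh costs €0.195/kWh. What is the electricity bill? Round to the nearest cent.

€97.66

Usage = 31 kWh/day × 28 days = 868 kWh
First 400 kWh × €0.078 = €31.20
Next 468 kWh × €0.142 = €66.46
Remaining tier: 0 kWh (not reached)
Total = €97.66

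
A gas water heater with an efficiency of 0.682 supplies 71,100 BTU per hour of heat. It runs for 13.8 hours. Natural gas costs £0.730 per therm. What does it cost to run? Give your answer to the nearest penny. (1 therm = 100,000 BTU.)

Heat delivered = 71,100 BTU/h × 13.8 h = 981,180 BTU
Gas input = 981,180 / 0.682 = 1,438,680 BTU
= 1,438,680 / 100,000 = 14.39 therm
Cost = 14.39 × £0.730/therm = £10.50

£10.50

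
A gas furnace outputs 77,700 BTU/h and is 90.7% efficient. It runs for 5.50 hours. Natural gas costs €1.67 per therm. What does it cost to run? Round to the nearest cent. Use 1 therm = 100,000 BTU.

€7.87

Heat delivered = 77,700 BTU/h × 5.50 h = 427,350 BTU
Gas input = 427,350 / 0.907 = 471,169 BTU
= 471,169 / 100,000 = 4.712 therm
Cost = 4.712 × €1.67/therm = €7.87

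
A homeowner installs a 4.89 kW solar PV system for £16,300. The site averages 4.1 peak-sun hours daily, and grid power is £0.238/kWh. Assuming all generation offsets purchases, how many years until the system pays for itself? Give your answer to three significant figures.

Daily generation = 4.89 kW × 4.1 h = 20.05 kWh
Annual generation = 20.05 × 365 = 7317.9 kWh
Annual savings = 7317.9 × £0.238 = £1,741.66
Payback = £16,300 / £1,741.66 = 9.36 years

9.36 years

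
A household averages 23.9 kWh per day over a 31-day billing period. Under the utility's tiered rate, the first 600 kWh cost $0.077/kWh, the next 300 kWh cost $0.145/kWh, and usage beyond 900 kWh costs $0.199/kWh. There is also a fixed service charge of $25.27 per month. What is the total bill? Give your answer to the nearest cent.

$91.90

Usage = 23.9 kWh/day × 31 days = 740.9 kWh
First 600 kWh × $0.077 = $46.20
Next 140.9 kWh × $0.145 = $20.43
Remaining tier: 0 kWh (not reached)
Energy charge = $66.63; + service $25.27 = $91.90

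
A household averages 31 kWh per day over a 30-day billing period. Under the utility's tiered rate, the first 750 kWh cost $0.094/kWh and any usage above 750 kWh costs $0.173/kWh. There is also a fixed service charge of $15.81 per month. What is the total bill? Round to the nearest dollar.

Usage = 31 kWh/day × 30 days = 930 kWh
First 750 kWh × $0.094 = $70.50
Remaining 180 kWh × $0.173 = $31.14
Energy charge = $101.64; + service $15.81 = $117.45 ≈ $117

$117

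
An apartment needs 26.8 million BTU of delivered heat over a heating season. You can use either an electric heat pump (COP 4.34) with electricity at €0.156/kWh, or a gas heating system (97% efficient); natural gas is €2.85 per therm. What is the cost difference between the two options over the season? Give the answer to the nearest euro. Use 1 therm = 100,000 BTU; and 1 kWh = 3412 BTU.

Heat load = 26.8 × 10⁶ BTU = 26,800,000 BTU
Gas: input = 26,800,000 / 0.97 = 27,628,866 BTU = 276.3 therm → 276.3 × €2.85 = €787.42
Heat pump: 26,800,000 BTU / 3412 = 7,855 kWh heat; / 4.34 = 1,810 kWh in → × €0.156 = €282.33
Difference = |€787.42 − €282.33| = €505.09 ≈ €505

€505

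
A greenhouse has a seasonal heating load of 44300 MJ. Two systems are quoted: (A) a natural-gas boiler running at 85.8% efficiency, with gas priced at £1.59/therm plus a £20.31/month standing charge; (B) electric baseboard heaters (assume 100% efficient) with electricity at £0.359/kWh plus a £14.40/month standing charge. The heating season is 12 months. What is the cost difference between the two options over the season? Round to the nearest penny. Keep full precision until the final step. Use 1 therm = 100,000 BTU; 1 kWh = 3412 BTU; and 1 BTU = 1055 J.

Heat load = 44300 MJ = 44,300,000,000 J / 1055 = 41,990,521 BTU
Gas: input = 41,990,521 / 0.858 = 48,940,002 BTU = 489.4 therm → 489.4 × £1.59 = £778.15; + 12 × £20.31 standing = £1,021.87
Electric: 41,990,521 BTU / 3412 = 12,310 kWh → × £0.359 = £4,418.11; + 12 × £14.40 standing = £4,590.91
Difference = |£1,021.87 − £4,590.91| = £3,569.05

£3569.05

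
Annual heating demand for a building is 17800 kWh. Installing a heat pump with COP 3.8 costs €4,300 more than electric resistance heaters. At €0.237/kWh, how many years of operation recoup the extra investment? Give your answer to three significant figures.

Resistance: 17800 kWh × €0.237 = €4,218.60/yr
Heat pump: 17800 / 3.8 = 4684 kWh in → × €0.237 = €1,110.16/yr
Annual savings = €3,108.44
Payback = €4,300 / €3,108.44 = 1.38 years

1.38 years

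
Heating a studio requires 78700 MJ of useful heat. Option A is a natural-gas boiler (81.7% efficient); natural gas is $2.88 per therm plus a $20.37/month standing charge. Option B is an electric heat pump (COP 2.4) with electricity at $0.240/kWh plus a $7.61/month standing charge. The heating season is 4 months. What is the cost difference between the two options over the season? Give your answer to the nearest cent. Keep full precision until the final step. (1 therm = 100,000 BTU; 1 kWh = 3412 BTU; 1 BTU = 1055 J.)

Heat load = 78700 MJ = 78,700,000,000 J / 1055 = 74,597,156 BTU
Gas: input = 74,597,156 / 0.817 = 91,306,189 BTU = 913.1 therm → 913.1 × $2.88 = $2,629.62; + 4 × $20.37 standing = $2,711.10
Heat pump: 74,597,156 BTU / 3412 = 21,860 kWh heat; / 2.4 = 9,110 kWh in → × $0.240 = $2,186.32; + 4 × $7.61 standing = $2,216.76
Difference = |$2,711.10 − $2,216.76| = $494.34

$494.34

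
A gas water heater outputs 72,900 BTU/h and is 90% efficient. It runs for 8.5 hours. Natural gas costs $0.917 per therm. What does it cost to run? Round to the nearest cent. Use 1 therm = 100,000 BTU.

$6.31

Heat delivered = 72,900 BTU/h × 8.5 h = 619,650 BTU
Gas input = 619,650 / 0.90 = 688,500 BTU
= 688,500 / 100,000 = 6.885 therm
Cost = 6.885 × $0.917/therm = $6.31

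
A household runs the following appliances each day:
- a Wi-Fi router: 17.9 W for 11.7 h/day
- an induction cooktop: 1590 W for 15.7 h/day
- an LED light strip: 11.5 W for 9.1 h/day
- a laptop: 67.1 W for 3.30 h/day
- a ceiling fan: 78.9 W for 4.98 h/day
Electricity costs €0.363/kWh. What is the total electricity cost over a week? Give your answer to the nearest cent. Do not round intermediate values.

Wi-Fi router: 17.9 W × 11.7 h × 7 d = 1,466 Wh = 1.466 kWh
induction cooktop: 1590 W × 15.7 h × 7 d = 174,741 Wh = 174.7 kWh
LED light strip: 11.5 W × 9.1 h × 7 d = 733 Wh = 0.7325 kWh
laptop: 67.1 W × 3.30 h × 7 d = 1,550 Wh = 1.55 kWh
ceiling fan: 78.9 W × 4.98 h × 7 d = 2,750 Wh = 2.75 kWh
Total energy = 1.466 + 174.7 + 0.7325 + 1.55 + 2.75 = 181.2 kWh
Cost = 181.2 kWh × €0.363 = €65.79

€65.79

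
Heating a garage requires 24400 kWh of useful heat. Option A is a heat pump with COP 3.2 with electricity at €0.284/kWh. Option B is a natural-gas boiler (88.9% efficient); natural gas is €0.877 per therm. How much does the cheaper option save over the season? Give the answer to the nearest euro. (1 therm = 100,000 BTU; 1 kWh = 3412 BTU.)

€1344

Heat load = 24400 kWh × 3412 = 83,252,800 BTU
Gas: input = 83,252,800 / 0.889 = 93,647,694 BTU = 936.5 therm → 936.5 × €0.877 = €821.29
Heat pump: 83,252,800 BTU / 3412 = 24,400 kWh heat; / 3.2 = 7,625 kWh in → × €0.284 = €2,165.50
Difference = |€821.29 − €2,165.50| = €1,344.21 ≈ €1344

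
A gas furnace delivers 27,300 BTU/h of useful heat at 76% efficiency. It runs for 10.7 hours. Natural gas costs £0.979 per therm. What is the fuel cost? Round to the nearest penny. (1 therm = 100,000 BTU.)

£3.76

Heat delivered = 27,300 BTU/h × 10.7 h = 292,110 BTU
Gas input = 292,110 / 0.76 = 384,355 BTU
= 384,355 / 100,000 = 3.844 therm
Cost = 3.844 × £0.979/therm = £3.76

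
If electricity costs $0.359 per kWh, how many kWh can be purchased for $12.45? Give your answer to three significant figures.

34.7 kWh

$12.45 / $0.359 per kWh = 34.68 kWh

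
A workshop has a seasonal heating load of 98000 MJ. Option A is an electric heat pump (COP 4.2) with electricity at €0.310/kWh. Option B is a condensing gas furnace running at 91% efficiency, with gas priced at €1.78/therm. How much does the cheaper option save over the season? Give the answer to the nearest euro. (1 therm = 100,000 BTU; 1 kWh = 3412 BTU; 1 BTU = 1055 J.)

€192

Heat load = 98000 MJ = 98,000,000,000 J / 1055 = 92,890,995 BTU
Gas: input = 92,890,995 / 0.91 = 102,078,017 BTU = 1,021 therm → 1,021 × €1.78 = €1,816.99
Heat pump: 92,890,995 BTU / 3412 = 27,220 kWh heat; / 4.2 = 6,482 kWh in → × €0.310 = €2,009.45
Difference = |€1,816.99 − €2,009.45| = €192.46 ≈ €192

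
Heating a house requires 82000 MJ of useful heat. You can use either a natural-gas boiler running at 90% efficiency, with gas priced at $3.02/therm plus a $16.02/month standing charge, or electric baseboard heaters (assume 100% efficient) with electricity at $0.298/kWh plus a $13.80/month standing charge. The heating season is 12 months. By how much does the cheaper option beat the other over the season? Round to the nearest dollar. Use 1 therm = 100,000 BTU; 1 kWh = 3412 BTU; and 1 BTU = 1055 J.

$4154

Heat load = 82000 MJ = 82,000,000,000 J / 1055 = 77,725,118 BTU
Gas: input = 77,725,118 / 0.90 = 86,361,243 BTU = 863.6 therm → 863.6 × $3.02 = $2,608.11; + 12 × $16.02 standing = $2,800.35
Electric: 77,725,118 BTU / 3412 = 22,780 kWh → × $0.298 = $6,788.42; + 12 × $13.80 standing = $6,954.02
Difference = |$2,800.35 − $6,954.02| = $4,153.67 ≈ $4154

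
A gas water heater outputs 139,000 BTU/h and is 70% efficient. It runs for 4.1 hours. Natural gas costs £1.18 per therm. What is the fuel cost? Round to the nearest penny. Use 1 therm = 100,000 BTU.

Heat delivered = 139,000 BTU/h × 4.1 h = 569,900 BTU
Gas input = 569,900 / 0.70 = 814,143 BTU
= 814,143 / 100,000 = 8.141 therm
Cost = 8.141 × £1.18/therm = £9.61

£9.61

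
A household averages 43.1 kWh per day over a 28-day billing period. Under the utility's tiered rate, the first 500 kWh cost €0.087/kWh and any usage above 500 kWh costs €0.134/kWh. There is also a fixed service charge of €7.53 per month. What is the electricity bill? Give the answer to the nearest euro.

Usage = 43.1 kWh/day × 28 days = 1206.8 kWh
First 500 kWh × €0.087 = €43.50
Remaining 706.8 kWh × €0.134 = €94.71
Energy charge = €138.21; + service €7.53 = €145.74 ≈ €146

€146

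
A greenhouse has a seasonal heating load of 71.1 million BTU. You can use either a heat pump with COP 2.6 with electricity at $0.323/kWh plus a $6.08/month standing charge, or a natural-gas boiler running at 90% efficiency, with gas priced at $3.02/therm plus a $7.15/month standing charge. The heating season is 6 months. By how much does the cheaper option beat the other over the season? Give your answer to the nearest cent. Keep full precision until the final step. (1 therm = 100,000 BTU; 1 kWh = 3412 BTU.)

Heat load = 71.1 × 10⁶ BTU = 71,100,000 BTU
Gas: input = 71,100,000 / 0.90 = 79,000,000 BTU = 790 therm → 790 × $3.02 = $2,385.80; + 6 × $7.15 standing = $2,428.70
Heat pump: 71,100,000 BTU / 3412 = 20,840 kWh heat; / 2.6 = 8,015 kWh in → × $0.323 = $2,588.75; + 6 × $6.08 standing = $2,625.23
Difference = |$2,428.70 − $2,625.23| = $196.53

$196.53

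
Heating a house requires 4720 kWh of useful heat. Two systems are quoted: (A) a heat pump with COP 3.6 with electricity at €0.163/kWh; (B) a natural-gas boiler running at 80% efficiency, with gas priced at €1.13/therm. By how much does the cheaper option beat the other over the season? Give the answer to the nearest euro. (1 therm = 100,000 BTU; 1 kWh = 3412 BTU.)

€14

Heat load = 4720 kWh × 3412 = 16,104,640 BTU
Gas: input = 16,104,640 / 0.80 = 20,130,800 BTU = 201.3 therm → 201.3 × €1.13 = €227.48
Heat pump: 16,104,640 BTU / 3412 = 4,720 kWh heat; / 3.6 = 1,311 kWh in → × €0.163 = €213.71
Difference = |€227.48 − €213.71| = €13.77 ≈ €14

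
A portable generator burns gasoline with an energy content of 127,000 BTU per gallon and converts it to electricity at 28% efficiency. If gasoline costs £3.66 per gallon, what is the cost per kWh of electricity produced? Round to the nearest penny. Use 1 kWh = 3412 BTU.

£0.35

Electrical output per gallon = 127,000 BTU × 0.28 / 3412 BTU/kWh = 10.42 kWh
Cost per kWh = £3.66 / 10.42 kWh = £0.351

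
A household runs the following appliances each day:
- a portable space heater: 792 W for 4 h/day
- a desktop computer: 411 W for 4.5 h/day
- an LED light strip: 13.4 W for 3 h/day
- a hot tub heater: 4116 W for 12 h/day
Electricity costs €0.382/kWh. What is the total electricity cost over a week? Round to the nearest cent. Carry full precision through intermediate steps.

portable space heater: 792 W × 4 h × 7 d = 22,176 Wh = 22.18 kWh
desktop computer: 411 W × 4.5 h × 7 d = 12,946 Wh = 12.95 kWh
LED light strip: 13.4 W × 3 h × 7 d = 281 Wh = 0.2814 kWh
hot tub heater: 4116 W × 12 h × 7 d = 345,744 Wh = 345.7 kWh
Total energy = 22.18 + 12.95 + 0.2814 + 345.7 = 381.1 kWh
Cost = 381.1 kWh × €0.382 = €145.60

€145.60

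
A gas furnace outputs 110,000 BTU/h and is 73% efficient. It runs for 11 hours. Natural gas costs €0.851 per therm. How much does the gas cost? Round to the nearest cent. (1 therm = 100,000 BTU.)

Heat delivered = 110,000 BTU/h × 11 h = 1,210,000 BTU
Gas input = 1,210,000 / 0.73 = 1,657,534 BTU
= 1,657,534 / 100,000 = 16.58 therm
Cost = 16.58 × €0.851/therm = €14.11

€14.11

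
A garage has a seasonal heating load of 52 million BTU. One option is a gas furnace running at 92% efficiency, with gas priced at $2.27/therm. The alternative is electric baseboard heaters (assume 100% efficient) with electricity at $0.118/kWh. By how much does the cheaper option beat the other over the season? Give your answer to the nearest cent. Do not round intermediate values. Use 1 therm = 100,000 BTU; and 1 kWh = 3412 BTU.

Heat load = 52 × 10⁶ BTU = 52,000,000 BTU
Gas: input = 52,000,000 / 0.92 = 56,521,739 BTU = 565.2 therm → 565.2 × $2.27 = $1,283.04
Electric: 52,000,000 BTU / 3412 = 15,240 kWh → × $0.118 = $1,798.36
Difference = |$1,283.04 − $1,798.36| = $515.32

$515.32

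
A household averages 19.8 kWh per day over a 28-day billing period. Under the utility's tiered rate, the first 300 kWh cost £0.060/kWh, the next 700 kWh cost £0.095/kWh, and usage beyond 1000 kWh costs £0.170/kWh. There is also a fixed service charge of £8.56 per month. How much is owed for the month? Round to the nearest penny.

Usage = 19.8 kWh/day × 28 days = 554.4 kWh
First 300 kWh × £0.060 = £18.00
Next 254.4 kWh × £0.095 = £24.17
Remaining tier: 0 kWh (not reached)
Energy charge = £42.17; + service £8.56 = £50.73

£50.73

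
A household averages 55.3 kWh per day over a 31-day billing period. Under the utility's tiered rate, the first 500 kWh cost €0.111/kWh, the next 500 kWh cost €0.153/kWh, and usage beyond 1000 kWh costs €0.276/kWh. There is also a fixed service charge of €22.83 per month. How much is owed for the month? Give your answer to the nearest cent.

€351.98

Usage = 55.3 kWh/day × 31 days = 1714.3 kWh
First 500 kWh × €0.111 = €55.50
Next 500 kWh × €0.153 = €76.50
Remaining 714.3 kWh × €0.276 = €197.15
Energy charge = €329.15; + service €22.83 = €351.98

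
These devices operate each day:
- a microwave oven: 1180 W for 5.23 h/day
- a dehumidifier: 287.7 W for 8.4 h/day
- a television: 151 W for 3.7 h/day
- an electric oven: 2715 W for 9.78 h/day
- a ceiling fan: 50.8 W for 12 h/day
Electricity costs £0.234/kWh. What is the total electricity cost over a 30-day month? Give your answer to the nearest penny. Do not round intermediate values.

£254.89

microwave oven: 1180 W × 5.23 h × 30 d = 185,142 Wh = 185.1 kWh
dehumidifier: 287.7 W × 8.4 h × 30 d = 72,500 Wh = 72.5 kWh
television: 151 W × 3.7 h × 30 d = 16,761 Wh = 16.76 kWh
electric oven: 2715 W × 9.78 h × 30 d = 796,581 Wh = 796.6 kWh
ceiling fan: 50.8 W × 12 h × 30 d = 18,288 Wh = 18.29 kWh
Total energy = 185.1 + 72.5 + 16.76 + 796.6 + 18.29 = 1,089 kWh
Cost = 1,089 kWh × £0.234 = £254.89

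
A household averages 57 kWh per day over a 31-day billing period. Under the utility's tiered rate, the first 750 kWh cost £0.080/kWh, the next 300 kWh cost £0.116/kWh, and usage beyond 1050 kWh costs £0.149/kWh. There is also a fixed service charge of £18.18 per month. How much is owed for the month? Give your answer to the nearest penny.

Usage = 57 kWh/day × 31 days = 1767 kWh
First 750 kWh × £0.080 = £60.00
Next 300 kWh × £0.116 = £34.80
Remaining 717 kWh × £0.149 = £106.83
Energy charge = £201.63; + service £18.18 = £219.81

£219.81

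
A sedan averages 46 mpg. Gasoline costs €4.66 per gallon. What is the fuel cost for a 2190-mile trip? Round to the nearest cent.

Fuel = 2190 mi / 46 mpg = 47.61 gal
Cost = 47.61 gal × €4.66/gal = €221.86

€221.86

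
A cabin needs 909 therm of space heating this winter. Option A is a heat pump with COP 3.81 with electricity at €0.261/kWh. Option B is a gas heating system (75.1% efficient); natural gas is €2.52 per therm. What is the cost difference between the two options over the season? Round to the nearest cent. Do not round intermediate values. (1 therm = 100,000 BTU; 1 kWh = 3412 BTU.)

Heat load = 909 therm × 100,000 = 90,900,000 BTU
Gas: input = 90,900,000 / 0.751 = 121,038,615 BTU = 1,210 therm → 1,210 × €2.52 = €3,050.17
Heat pump: 90,900,000 BTU / 3412 = 26,640 kWh heat; / 3.81 = 6,992 kWh in → × €0.261 = €1,825.03
Difference = |€3,050.17 − €1,825.03| = €1,225.14

€1225.14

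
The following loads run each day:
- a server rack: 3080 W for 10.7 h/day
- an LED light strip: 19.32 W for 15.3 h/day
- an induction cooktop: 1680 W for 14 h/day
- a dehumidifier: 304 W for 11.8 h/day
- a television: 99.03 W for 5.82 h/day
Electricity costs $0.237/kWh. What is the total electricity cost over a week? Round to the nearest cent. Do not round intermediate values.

server rack: 3080 W × 10.7 h × 7 d = 230,692 Wh = 230.7 kWh
LED light strip: 19.32 W × 15.3 h × 7 d = 2,069 Wh = 2.069 kWh
induction cooktop: 1680 W × 14 h × 7 d = 164,640 Wh = 164.6 kWh
dehumidifier: 304 W × 11.8 h × 7 d = 25,110 Wh = 25.11 kWh
television: 99.03 W × 5.82 h × 7 d = 4,034 Wh = 4.034 kWh
Total energy = 230.7 + 2.069 + 164.6 + 25.11 + 4.034 = 426.5 kWh
Cost = 426.5 kWh × $0.237 = $101.09

$101.09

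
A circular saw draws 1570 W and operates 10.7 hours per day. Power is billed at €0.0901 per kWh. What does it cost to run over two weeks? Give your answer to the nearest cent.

Energy = 1570 W × 10.7 h/day × 14 days = 235,186 Wh = 235.2 kWh
Cost = 235.2 kWh × €0.0901/kWh = €21.19

€21.19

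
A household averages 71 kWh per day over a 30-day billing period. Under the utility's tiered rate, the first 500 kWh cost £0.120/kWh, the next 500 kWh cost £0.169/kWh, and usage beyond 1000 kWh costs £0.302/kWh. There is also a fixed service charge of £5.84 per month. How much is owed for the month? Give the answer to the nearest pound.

£492

Usage = 71 kWh/day × 30 days = 2130 kWh
First 500 kWh × £0.120 = £60.00
Next 500 kWh × £0.169 = £84.50
Remaining 1130 kWh × £0.302 = £341.26
Energy charge = £485.76; + service £5.84 = £491.60 ≈ £492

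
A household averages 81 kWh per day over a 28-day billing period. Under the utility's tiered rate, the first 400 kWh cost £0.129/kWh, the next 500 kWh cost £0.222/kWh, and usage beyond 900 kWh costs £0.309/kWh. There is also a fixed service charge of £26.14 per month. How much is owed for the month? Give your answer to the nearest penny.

£611.45

Usage = 81 kWh/day × 28 days = 2268 kWh
First 400 kWh × £0.129 = £51.60
Next 500 kWh × £0.222 = £111.00
Remaining 1368 kWh × £0.309 = £422.71
Energy charge = £585.31; + service £26.14 = £611.45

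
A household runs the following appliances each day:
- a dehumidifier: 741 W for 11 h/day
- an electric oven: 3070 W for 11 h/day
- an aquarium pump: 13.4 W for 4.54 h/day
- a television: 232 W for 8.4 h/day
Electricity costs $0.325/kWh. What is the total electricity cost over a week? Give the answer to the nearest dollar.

dehumidifier: 741 W × 11 h × 7 d = 57,057 Wh = 57.06 kWh
electric oven: 3070 W × 11 h × 7 d = 236,390 Wh = 236.4 kWh
aquarium pump: 13.4 W × 4.54 h × 7 d = 426 Wh = 0.4259 kWh
television: 232 W × 8.4 h × 7 d = 13,642 Wh = 13.64 kWh
Total energy = 57.06 + 236.4 + 0.4259 + 13.64 = 307.5 kWh
Cost = 307.5 kWh × $0.325 = $99.94 ≈ $100

$100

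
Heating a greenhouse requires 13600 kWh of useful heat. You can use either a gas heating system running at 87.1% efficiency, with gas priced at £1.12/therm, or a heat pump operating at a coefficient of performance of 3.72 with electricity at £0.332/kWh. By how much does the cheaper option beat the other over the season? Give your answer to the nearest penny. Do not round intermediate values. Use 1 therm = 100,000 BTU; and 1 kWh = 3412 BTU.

Heat load = 13600 kWh × 3412 = 46,403,200 BTU
Gas: input = 46,403,200 / 0.871 = 53,275,775 BTU = 532.8 therm → 532.8 × £1.12 = £596.69
Heat pump: 46,403,200 BTU / 3412 = 13,600 kWh heat; / 3.72 = 3,656 kWh in → × £0.332 = £1,213.76
Difference = |£596.69 − £1,213.76| = £617.07

£617.07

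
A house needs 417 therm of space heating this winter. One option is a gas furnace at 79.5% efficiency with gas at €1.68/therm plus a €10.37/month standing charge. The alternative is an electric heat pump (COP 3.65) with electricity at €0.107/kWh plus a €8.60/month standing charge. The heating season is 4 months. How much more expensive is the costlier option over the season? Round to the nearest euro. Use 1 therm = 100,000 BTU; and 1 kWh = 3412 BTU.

€530

Heat load = 417 therm × 100,000 = 41,700,000 BTU
Gas: input = 41,700,000 / 0.795 = 52,452,830 BTU = 524.5 therm → 524.5 × €1.68 = €881.21; + 4 × €10.37 standing = €922.69
Heat pump: 41,700,000 BTU / 3412 = 12,220 kWh heat; / 3.65 = 3,348 kWh in → × €0.107 = €358.28; + 4 × €8.60 standing = €392.68
Difference = |€922.69 − €392.68| = €530.01 ≈ €530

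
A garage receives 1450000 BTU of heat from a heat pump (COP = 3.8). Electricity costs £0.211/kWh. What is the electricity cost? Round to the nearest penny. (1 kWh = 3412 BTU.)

£23.60

Heat delivered = 1,450,000 BTU / 3412 = 425 kWh
Electrical input = 425 kWh / 3.8 = 111.8 kWh
Cost = 111.8 × £0.211/kWh = £23.60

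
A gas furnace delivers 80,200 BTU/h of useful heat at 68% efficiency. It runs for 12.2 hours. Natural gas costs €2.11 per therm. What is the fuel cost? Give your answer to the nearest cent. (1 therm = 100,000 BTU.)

€30.36

Heat delivered = 80,200 BTU/h × 12.2 h = 978,440 BTU
Gas input = 978,440 / 0.68 = 1,438,882 BTU
= 1,438,882 / 100,000 = 14.39 therm
Cost = 14.39 × €2.11/therm = €30.36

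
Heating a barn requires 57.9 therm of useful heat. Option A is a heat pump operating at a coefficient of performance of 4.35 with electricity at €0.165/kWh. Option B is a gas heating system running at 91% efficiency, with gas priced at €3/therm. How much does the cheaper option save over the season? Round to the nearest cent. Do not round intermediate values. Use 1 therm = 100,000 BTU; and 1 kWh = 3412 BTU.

€126.51

Heat load = 57.9 therm × 100,000 = 5,790,000 BTU
Gas: input = 5,790,000 / 0.910 = 6,362,637 BTU = 63.63 therm → 63.63 × €3 = €190.88
Heat pump: 5,790,000 BTU / 3412 = 1,697 kWh heat; / 4.35 = 390.1 kWh in → × €0.165 = €64.37
Difference = |€190.88 − €64.37| = €126.51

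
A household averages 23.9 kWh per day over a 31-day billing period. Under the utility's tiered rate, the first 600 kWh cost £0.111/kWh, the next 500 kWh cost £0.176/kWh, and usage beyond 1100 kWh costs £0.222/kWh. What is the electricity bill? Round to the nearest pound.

£91

Usage = 23.9 kWh/day × 31 days = 740.9 kWh
First 600 kWh × £0.111 = £66.60
Next 140.9 kWh × £0.176 = £24.80
Remaining tier: 0 kWh (not reached)
Total = £91.40 ≈ £91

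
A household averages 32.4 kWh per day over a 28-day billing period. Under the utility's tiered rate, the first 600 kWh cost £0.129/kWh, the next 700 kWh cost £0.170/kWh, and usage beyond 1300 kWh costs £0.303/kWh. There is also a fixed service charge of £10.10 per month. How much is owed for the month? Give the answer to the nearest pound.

£140

Usage = 32.4 kWh/day × 28 days = 907.2 kWh
First 600 kWh × £0.129 = £77.40
Next 307.2 kWh × £0.170 = £52.22
Remaining tier: 0 kWh (not reached)
Energy charge = £129.62; + service £10.10 = £139.72 ≈ £140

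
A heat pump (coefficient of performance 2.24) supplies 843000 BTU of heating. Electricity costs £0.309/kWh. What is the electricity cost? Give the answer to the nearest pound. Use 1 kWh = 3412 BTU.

Heat delivered = 843,000 BTU / 3412 = 247.1 kWh
Electrical input = 247.1 kWh / 2.24 = 110.3 kWh
Cost = 110.3 × £0.309/kWh = £34.08 ≈ £34

£34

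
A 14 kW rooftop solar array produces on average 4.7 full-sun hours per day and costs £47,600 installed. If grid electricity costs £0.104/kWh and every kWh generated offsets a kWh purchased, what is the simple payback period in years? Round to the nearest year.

Daily generation = 14 kW × 4.7 h = 65.8 kWh
Annual generation = 65.8 × 365 = 24017 kWh
Annual savings = 24017 × £0.104 = £2,497.77
Payback = £47,600 / £2,497.77 = 19.1 years

19 years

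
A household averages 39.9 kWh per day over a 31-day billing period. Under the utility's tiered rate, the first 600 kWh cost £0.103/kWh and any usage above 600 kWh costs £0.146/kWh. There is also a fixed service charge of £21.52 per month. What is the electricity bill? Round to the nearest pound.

Usage = 39.9 kWh/day × 31 days = 1236.9 kWh
First 600 kWh × £0.103 = £61.80
Remaining 636.9 kWh × £0.146 = £92.99
Energy charge = £154.79; + service £21.52 = £176.31 ≈ £176

£176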